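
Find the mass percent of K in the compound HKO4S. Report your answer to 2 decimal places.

Molar mass = 1(1.008) + 1(39.10) + 4(16.00) + 1(32.07) = 136.178 g/mol
Mass of K per mole = 1 × 39.10 = 39.100 g
% K = 39.100 / 136.178 × 100 = 28.71%

28.71%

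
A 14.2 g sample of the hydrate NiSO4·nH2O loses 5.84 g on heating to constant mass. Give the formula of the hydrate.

Mass of anhydrous NiSO4 = 14.2 − 5.84 = 8.36 g
mol H2O = 5.84 / 18.02 = 0.3241
Molar mass of NiSO4 = 154.76 g/mol → mol NiSO4 = 8.36 / 154.76 = 0.05402
n = 0.3241 / 0.05402 = 6.00 ≈ 6 → NiSO4·6H2O

NiSO4·6H2O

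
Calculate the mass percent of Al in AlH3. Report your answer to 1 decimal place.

Molar mass = 1(26.98) + 3(1.008) = 30.004 g/mol
Mass of Al per mole = 1 × 26.98 = 26.980 g
% Al = 26.980 / 30.004 × 100 = 89.9%

89.9%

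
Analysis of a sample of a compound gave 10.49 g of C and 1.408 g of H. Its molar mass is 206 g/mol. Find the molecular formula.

n(C) = 10.49/12.01 = 0.8734, n(H) = 1.408/1.008 = 1.397
Smallest is C at 0.8734 mol; normalising gives C 1.000, H 1.599
×5: C 5.00, H 8.00 → C5H8
Empirical-formula mass = 68.11 g/mol
n = 206 / 68.11 = 3.02 ≈ 3
Molecular formula = (C5H8)×3 = C15H24

C15H24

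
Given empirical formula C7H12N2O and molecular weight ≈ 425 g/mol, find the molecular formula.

Empirical-formula mass = 140.19 g/mol
n = 425 / 140.19 = 3.03 ≈ 3
Molecular formula = (C7H12N2O)3 = C21H36N6O3

C21H36N6O3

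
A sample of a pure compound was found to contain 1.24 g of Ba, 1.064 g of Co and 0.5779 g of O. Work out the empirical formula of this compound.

Moles — Ba: 1.24 / 137.33 = 0.009029 mol; Co: 1.064 / 58.93 = 0.01806 mol; O: 0.5779 / 16.00 = 0.03612 mol
Smallest is Ba at 0.009029 mol; normalising gives Ba 1.000, Co 2.000, O 4.000
→ BaCo2O4

BaCo2O4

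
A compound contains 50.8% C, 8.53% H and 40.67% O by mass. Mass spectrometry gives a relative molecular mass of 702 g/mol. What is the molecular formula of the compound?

Assume 100 g: 50.8 g C, 8.53 g H, 40.67 g O.
C: 50.8 g ÷ 12.01 g/mol = 4.23 mol
H: 8.53 g ÷ 1.008 g/mol = 8.462 mol
O: 40.67 g ÷ 16.00 g/mol = 2.542 mol
Divide by the smallest (2.542 mol O): C 1.664, H 3.329, O 1.000
Scaling by 3: C 4.99, H 9.99, O 3.00 → C5H10O3
Empirical-formula mass = 118.13 g/mol
n = 702 / 118.13 = 5.94 ≈ 6
Molecular formula = (C5H10O3)×6 = C30H60O18

C30H60O18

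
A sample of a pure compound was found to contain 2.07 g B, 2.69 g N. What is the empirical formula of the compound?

n(B) = 2.07/10.81 = 0.1915, n(N) = 2.69/14.01 = 0.192
Divide by the smallest (0.1915 mol B): B 1.000, N 1.003
Ratio ≈ 1:1, so the empirical formula is BN

BN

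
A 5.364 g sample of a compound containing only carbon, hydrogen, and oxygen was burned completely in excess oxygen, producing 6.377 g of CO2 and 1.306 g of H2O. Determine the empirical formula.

mol C = 6.377 / 44.01 = 0.1449; mass C = 0.1449 × 12.01 = 1.740 g
mol H = 2 × (1.306 / 18.02) = 0.1450; mass H = 0.1450 × 1.008 = 0.1461 g
mass O = 5.364 − (1.886) = 3.478 g → mol O = 0.2174
Smallest is C at 0.1449 mol; normalising gives C 1.000, H 1.000, O 1.500
Multiply by 2: C 2.00, H 2.00, O 3.00 → C2H2O3

C2H2O3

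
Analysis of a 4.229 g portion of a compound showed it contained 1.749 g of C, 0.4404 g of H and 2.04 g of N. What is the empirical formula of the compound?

Moles — C: 1.749 / 12.01 = 0.1456 mol; H: 0.4404 / 1.008 = 0.4369 mol; N: 2.04 / 14.01 = 0.1456 mol
Ratios (÷ 0.1456): C 1.000, H 3.001, N 1.000
≈ 1:3:1 → CH3N

CH3N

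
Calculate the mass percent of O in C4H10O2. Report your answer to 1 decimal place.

Molar mass = 4(12.01) + 10(1.008) + 2(16.00) = 90.120 g/mol
Mass of O per mole = 2 × 16.00 = 32.000 g
% O = 32.000 / 90.120 × 100 = 35.5%

35.5%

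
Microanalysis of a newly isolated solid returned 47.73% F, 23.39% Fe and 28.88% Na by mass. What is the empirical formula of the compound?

F6FeNa3

Assume 100 g: 47.73 g F, 23.39 g Fe, 28.88 g Na.
Moles — F: 47.73 / 19.00 = 2.512 mol; Fe: 23.39 / 55.85 = 0.4188 mol; Na: 28.88 / 22.99 = 1.256 mol
Divide by the smallest (0.4188 mol Fe): F 5.998, Fe 1.000, Na 3.000
→ F6FeNa3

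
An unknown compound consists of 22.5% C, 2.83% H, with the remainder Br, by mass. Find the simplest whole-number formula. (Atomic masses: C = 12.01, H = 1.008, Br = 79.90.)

C2H3Br

Assume 100 g: 22.5 g C, 2.83 g H, 74.67 g Br.
Moles — C: 22.5 / 12.01 = 1.873 mol; H: 2.83 / 1.008 = 2.808 mol; Br: 74.67 / 79.90 = 0.9345 mol
Smallest is Br at 0.9345 mol; normalising gives C 2.005, H 3.004, Br 1.000
≈ 2:3:1 → C2H3Br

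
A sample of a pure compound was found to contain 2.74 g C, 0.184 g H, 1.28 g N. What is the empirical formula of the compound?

C5H4N2

C: 2.74 g ÷ 12.01 g/mol = 0.2281 mol
H: 0.184 g ÷ 1.008 g/mol = 0.1825 mol
N: 1.28 g ÷ 14.01 g/mol = 0.09136 mol
Divide by the smallest (0.09136 mol N): C 2.497, H 1.998, N 1.000
Multiply by 2: C 4.99, H 4.00, N 2.00 → C5H4N2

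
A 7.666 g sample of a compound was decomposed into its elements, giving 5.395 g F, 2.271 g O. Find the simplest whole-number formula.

Moles — F: 5.395 / 19.00 = 0.2839 mol; O: 2.271 / 16.00 = 0.1419 mol
Smallest is O at 0.1419 mol; normalising gives F 2.001, O 1.000
Ratio ≈ 2:1, so the empirical formula is F2O

F2O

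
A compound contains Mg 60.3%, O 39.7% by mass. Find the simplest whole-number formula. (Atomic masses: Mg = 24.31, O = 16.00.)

Assume 100 g: 60.3 g Mg, 39.7 g O.
Moles — Mg: 60.3 / 24.31 = 2.48 mol; O: 39.7 / 16.00 = 2.481 mol
Smallest is Mg at 2.48 mol; normalising gives Mg 1.000, O 1.000
≈ 1:1 → MgO

MgO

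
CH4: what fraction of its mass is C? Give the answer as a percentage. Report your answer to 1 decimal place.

74.9%

Molar mass = 1(12.01) + 4(1.008) = 16.042 g/mol
Mass of C per mole = 1 × 12.01 = 12.010 g
% C = 12.010 / 16.042 × 100 = 74.9%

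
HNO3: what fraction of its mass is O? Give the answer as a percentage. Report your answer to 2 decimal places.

76.17%

Molar mass = 1(1.008) + 1(14.01) + 3(16.00) = 63.018 g/mol
Mass of O per mole = 3 × 16.00 = 48.000 g
% O = 48.000 / 63.018 × 100 = 76.17%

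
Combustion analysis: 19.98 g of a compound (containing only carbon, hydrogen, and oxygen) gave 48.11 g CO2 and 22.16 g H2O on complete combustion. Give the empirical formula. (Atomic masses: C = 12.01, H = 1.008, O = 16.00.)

C4H9O

mol C = 48.11 / 44.01 = 1.093; mass C = 1.093 × 12.01 = 13.13 g
mol H = 2 × (22.16 / 18.02) = 2.459; mass H = 2.459 × 1.008 = 2.479 g
mass O = 19.98 − (15.61) = 4.372 g → mol O = 0.2732
Ratios (÷ 0.2732): C 4.001, H 9.001, O 1.000
≈ 4:9:1 → C4H9O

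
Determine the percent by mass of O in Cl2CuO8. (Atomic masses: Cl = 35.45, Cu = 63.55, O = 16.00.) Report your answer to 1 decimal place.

48.8%

Molar mass = 2(35.45) + 1(63.55) + 8(16.00) = 262.450 g/mol
Mass of O per mole = 8 × 16.00 = 128.000 g
% O = 128.000 / 262.450 × 100 = 48.8%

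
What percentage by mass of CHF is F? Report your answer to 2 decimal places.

59.34%

Molar mass = 1(12.01) + 1(1.008) + 1(19.00) = 32.018 g/mol
Mass of F per mole = 1 × 19.00 = 19.000 g
% F = 19.000 / 32.018 × 100 = 59.34%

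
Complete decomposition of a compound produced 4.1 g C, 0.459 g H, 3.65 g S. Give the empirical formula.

C3H4S

Moles — C: 4.1 / 12.01 = 0.3414 mol; H: 0.459 / 1.008 = 0.4554 mol; S: 3.65 / 32.07 = 0.1138 mol
Divide by the smallest (0.1138 mol S): C 2.999, H 4.001, S 1.000
→ C3H4S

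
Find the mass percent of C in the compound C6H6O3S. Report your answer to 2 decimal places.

45.56%

Molar mass = 6(12.01) + 6(1.008) + 3(16.00) + 1(32.07) = 158.178 g/mol
Mass of C per mole = 6 × 12.01 = 72.060 g
% C = 72.060 / 158.178 × 100 = 45.56%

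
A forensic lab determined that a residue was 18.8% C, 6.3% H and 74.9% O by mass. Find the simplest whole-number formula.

CH4O3

Assume 100 g: 18.8 g C, 6.3 g H, 74.9 g O.
C: 18.8 g ÷ 12.01 g/mol = 1.565 mol
H: 6.3 g ÷ 1.008 g/mol = 6.25 mol
O: 74.9 g ÷ 16.00 g/mol = 4.681 mol
Ratios (÷ 1.565): C 1.000, H 3.993, O 2.991
→ CH4O3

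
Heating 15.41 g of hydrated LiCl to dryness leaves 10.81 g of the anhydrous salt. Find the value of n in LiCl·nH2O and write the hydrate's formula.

LiCl·H2O

Mass of water lost = 15.41 − 10.81 = 4.6 g → 4.6 / 18.02 = 0.2553 mol H2O
Molar mass of LiCl = 42.39 g/mol → mol LiCl = 10.81 / 42.39 = 0.255
n = 0.2553 / 0.255 = 1.00 ≈ 1 → LiCl·H2O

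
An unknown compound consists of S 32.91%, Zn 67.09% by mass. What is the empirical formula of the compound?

SZn

Assume 100 g: 32.91 g S, 67.09 g Zn.
Moles — S: 32.91 / 32.07 = 1.026 mol; Zn: 67.09 / 65.38 = 1.026 mol
Ratios (÷ 1.026): S 1.000, Zn 1.000
≈ 1:1 → SZn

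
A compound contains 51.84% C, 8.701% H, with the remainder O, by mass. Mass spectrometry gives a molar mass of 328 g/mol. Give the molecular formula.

C14H28O8

Assume 100 g: 51.84 g C, 8.701 g H, 39.459 g O.
Moles — C: 51.84 / 12.01 = 4.316 mol; H: 8.701 / 1.008 = 8.632 mol; O: 39.459 / 16.00 = 2.466 mol
Ratios (÷ 2.466): C 1.750, H 3.500, O 1.000
Multiply by 4: C 7.00, H 14.00, O 4.00 → C7H14O4
Empirical-formula mass = 162.18 g/mol
n = 328 / 162.18 = 2.02 ≈ 2
Molecular formula = (C7H14O4)×2 = C14H28O8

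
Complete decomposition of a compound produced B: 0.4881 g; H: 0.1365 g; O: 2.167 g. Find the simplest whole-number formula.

BH3O3

Moles — B: 0.4881 / 10.81 = 0.04515 mol; H: 0.1365 / 1.008 = 0.1354 mol; O: 2.167 / 16.00 = 0.1354 mol
Ratios (÷ 0.04515): B 1.000, H 2.999, O 3.000
→ BH3O3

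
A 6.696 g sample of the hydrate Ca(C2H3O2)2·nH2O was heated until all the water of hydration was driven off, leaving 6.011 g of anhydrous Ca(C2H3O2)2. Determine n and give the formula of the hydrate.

Ca(C2H3O2)2·H2O

Mass of water lost = 6.696 − 6.011 = 0.685 g → 0.685 / 18.02 = 0.03801 mol H2O
Molar mass of Ca(C2H3O2)2 = 158.17 g/mol → mol Ca(C2H3O2)2 = 6.011 / 158.17 = 0.038
n = 0.03801 / 0.038 = 1.00 ≈ 1 → Ca(C2H3O2)2·H2O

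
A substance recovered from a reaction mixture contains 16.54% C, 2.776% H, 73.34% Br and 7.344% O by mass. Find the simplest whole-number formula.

Assume 100 g: 16.54 g C, 2.776 g H, 73.34 g Br, 7.344 g O.
Moles — C: 16.54 / 12.01 = 1.377 mol; H: 2.776 / 1.008 = 2.754 mol; Br: 73.34 / 79.90 = 0.9179 mol; O: 7.344 / 16.00 = 0.459 mol
Divide by the smallest (0.459 mol O): C 3.000, H 6.000, Br 2.000, O 1.000
≈ 3:6:2:1 → C3H6Br2O

C3H6Br2O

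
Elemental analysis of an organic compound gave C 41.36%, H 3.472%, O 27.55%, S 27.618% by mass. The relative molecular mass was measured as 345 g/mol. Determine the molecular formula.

Assume 100 g: 41.36 g C, 3.472 g H, 27.55 g O, 27.618 g S.
n(C) = 41.36/12.01 = 3.444, n(H) = 3.472/1.008 = 3.444, n(O) = 27.55/16.00 = 1.722, n(S) = 27.618/32.07 = 0.8612
Smallest is S at 0.8612 mol; normalising gives C 3.999, H 4.000, O 1.999, S 1.000
Ratio ≈ 4:4:2:1, so the empirical formula is C4H4O2S
Empirical-formula mass = 116.14 g/mol
n = 345 / 116.14 = 2.97 ≈ 3
Molecular formula = (C4H4O2S)×3 = C12H12O6S3

C12H12O6S3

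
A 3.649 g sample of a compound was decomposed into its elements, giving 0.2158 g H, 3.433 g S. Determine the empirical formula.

H2S

Moles — H: 0.2158 / 1.008 = 0.2141 mol; S: 3.433 / 32.07 = 0.107 mol
Smallest is S at 0.107 mol; normalising gives H 2.000, S 1.000
Ratio ≈ 2:1, so the empirical formula is H2S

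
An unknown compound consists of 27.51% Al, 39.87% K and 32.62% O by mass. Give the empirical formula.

Assume 100 g: 27.51 g Al, 39.87 g K, 32.62 g O.
Al: 27.51 g ÷ 26.98 g/mol = 1.02 mol
K: 39.87 g ÷ 39.10 g/mol = 1.02 mol
O: 32.62 g ÷ 16.00 g/mol = 2.039 mol
Ratios (÷ 1.02): Al 1.000, K 1.000, O 1.999
≈ 1:1:2 → AlKO2

AlKO2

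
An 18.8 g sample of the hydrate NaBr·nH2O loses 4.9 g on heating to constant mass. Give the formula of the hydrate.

NaBr·2H2O

Mass of anhydrous NaBr = 18.8 − 4.9 = 13.9 g
mol H2O = 4.9 / 18.02 = 0.2719
Molar mass of NaBr = 102.89 g/mol → mol NaBr = 13.9 / 102.89 = 0.1351
n = 0.2719 / 0.1351 = 2.01 ≈ 2 → NaBr·2H2O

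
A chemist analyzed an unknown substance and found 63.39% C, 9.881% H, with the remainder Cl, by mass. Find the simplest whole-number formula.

Assume 100 g: 63.39 g C, 9.881 g H, 26.729 g Cl.
C: 63.39 g ÷ 12.01 g/mol = 5.278 mol
H: 9.881 g ÷ 1.008 g/mol = 9.803 mol
Cl: 26.729 g ÷ 35.45 g/mol = 0.754 mol
Ratios (÷ 0.754): C 7.000, H 13.001, Cl 1.000
Ratio ≈ 7:13:1, so the empirical formula is C7H13Cl

C7H13Cl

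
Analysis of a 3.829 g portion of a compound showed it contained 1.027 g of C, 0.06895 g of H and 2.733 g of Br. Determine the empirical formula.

Moles — C: 1.027 / 12.01 = 0.08551 mol; H: 0.06895 / 1.008 = 0.0684 mol; Br: 2.733 / 79.90 = 0.03421 mol
Divide by the smallest (0.03421 mol Br): C 2.500, H 2.000, Br 1.000
×2: C 5.00, H 4.00, Br 2.00 → C5H4Br2

C5H4Br2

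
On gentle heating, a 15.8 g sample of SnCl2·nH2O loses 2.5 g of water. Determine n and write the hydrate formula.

SnCl2·2H2O

Mass of anhydrous SnCl2 = 15.8 − 2.5 = 13.3 g
mol H2O = 2.5 / 18.02 = 0.1387
Molar mass of SnCl2 = 189.61 g/mol → mol SnCl2 = 13.3 / 189.61 = 0.07014
n = 0.1387 / 0.07014 = 1.98 ≈ 2 → SnCl2·2H2O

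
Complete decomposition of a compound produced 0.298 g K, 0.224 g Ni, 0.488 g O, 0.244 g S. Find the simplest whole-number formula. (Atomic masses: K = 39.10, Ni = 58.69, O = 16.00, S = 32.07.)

K2NiO8S2

n(K) = 0.298/39.10 = 0.007621, n(Ni) = 0.224/58.69 = 0.003817, n(O) = 0.488/16.00 = 0.0305, n(S) = 0.244/32.07 = 0.007608
Smallest is Ni at 0.003817 mol; normalising gives K 1.997, Ni 1.000, O 7.991, S 1.993
≈ 2:1:8:2 → K2NiO8S2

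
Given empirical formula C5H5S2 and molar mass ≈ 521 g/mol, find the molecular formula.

C20H20S8

Empirical-formula mass = 129.23 g/mol
n = 521 / 129.23 = 4.03 ≈ 4
Molecular formula = (C5H5S2)4 = C20H20S8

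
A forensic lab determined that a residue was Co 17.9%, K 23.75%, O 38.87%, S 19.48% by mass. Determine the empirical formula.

CoK2O8S2

Assume 100 g: 17.9 g Co, 23.75 g K, 38.87 g O, 19.48 g S.
Co: 17.9 g ÷ 58.93 g/mol = 0.3038 mol
K: 23.75 g ÷ 39.10 g/mol = 0.6074 mol
O: 38.87 g ÷ 16.00 g/mol = 2.429 mol
S: 19.48 g ÷ 32.07 g/mol = 0.6074 mol
Divide by the smallest (0.3038 mol Co): Co 1.000, K 2.000, O 7.998, S 2.000
Ratio ≈ 1:2:8:2, so the empirical formula is CoK2O8S2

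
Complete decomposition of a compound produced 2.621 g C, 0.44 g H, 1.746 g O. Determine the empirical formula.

C2H4O

Moles — C: 2.621 / 12.01 = 0.2182 mol; H: 0.44 / 1.008 = 0.4365 mol; O: 1.746 / 16.00 = 0.1091 mol
Divide by the smallest (0.1091 mol O): C 2.000, H 4.000, O 1.000
≈ 2:4:1 → C2H4O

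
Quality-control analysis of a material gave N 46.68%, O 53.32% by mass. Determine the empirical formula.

Assume 100 g: 46.68 g N, 53.32 g O.
Moles — N: 46.68 / 14.01 = 3.332 mol; O: 53.32 / 16.00 = 3.333 mol
Ratios (÷ 3.332): N 1.000, O 1.000
Ratio ≈ 1:1, so the empirical formula is NO

NO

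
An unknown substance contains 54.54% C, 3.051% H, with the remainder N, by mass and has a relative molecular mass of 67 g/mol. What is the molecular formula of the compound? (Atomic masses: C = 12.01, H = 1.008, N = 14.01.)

Assume 100 g: 54.54 g C, 3.051 g H, 42.409 g N.
Moles — C: 54.54 / 12.01 = 4.541 mol; H: 3.051 / 1.008 = 3.027 mol; N: 42.409 / 14.01 = 3.027 mol
Smallest is H at 3.027 mol; normalising gives C 1.500, H 1.000, N 1.000
Multiply by 2: C 3.00, H 2.00, N 2.00 → C3H2N2
Empirical-formula mass = 66.07 g/mol
n = 67 / 66.07 = 1.01 ≈ 1
Molecular formula = empirical formula = C3H2N2

C3H2N2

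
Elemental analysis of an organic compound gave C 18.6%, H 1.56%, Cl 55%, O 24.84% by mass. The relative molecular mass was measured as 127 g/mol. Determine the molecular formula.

C2H2Cl2O2

Assume 100 g: 18.6 g C, 1.56 g H, 55 g Cl, 24.84 g O.
Moles — C: 18.6 / 12.01 = 1.549 mol; H: 1.56 / 1.008 = 1.548 mol; Cl: 55 / 35.45 = 1.551 mol; O: 24.84 / 16.00 = 1.552 mol
Smallest is H at 1.548 mol; normalising gives C 1.001, H 1.000, Cl 1.002, O 1.003
Ratio ≈ 1:1:1:1, so the empirical formula is CHClO
Empirical-formula mass = 64.47 g/mol
n = 127 / 64.47 = 1.97 ≈ 2
Molecular formula = (CHClO)×2 = C2H2Cl2O2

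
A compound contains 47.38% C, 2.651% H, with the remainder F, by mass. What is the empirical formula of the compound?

Assume 100 g: 47.38 g C, 2.651 g H, 49.969 g F.
n(C) = 47.38/12.01 = 3.945, n(H) = 2.651/1.008 = 2.63, n(F) = 49.969/19.00 = 2.63
Ratios (÷ 2.63): C 1.500, H 1.000, F 1.000
×2: C 3.00, H 2.00, F 2.00 → C3H2F2

C3H2F2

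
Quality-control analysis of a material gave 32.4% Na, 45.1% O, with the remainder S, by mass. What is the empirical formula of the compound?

Assume 100 g: 32.4 g Na, 45.1 g O, 22.5 g S.
n(Na) = 32.4/22.99 = 1.409, n(O) = 45.1/16.00 = 2.819, n(S) = 22.5/32.07 = 0.7016
Divide by the smallest (0.7016 mol S): Na 2.009, O 4.018, S 1.000
≈ 2:4:1 → Na2O4S

Na2O4S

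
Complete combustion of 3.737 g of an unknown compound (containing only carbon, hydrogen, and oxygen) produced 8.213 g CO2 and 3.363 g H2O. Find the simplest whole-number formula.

C8H16O3

mol C = 8.213 / 44.01 = 0.1866; mass C = 0.1866 × 12.01 = 2.241 g
mol H = 2 × (3.363 / 18.02) = 0.3733; mass H = 0.3733 × 1.008 = 0.3762 g
mass O = 3.737 − (2.618) = 1.119 g → mol O = 0.06997
Ratios (÷ 0.06997): C 2.667, H 5.335, O 1.000
Multiply by 3: C 8.00, H 16.00, O 3.00 → C8H16O3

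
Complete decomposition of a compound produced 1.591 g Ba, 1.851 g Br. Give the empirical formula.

Ba: 1.591 g ÷ 137.33 g/mol = 0.01159 mol
Br: 1.851 g ÷ 79.90 g/mol = 0.02317 mol
Divide by the smallest (0.01159 mol Ba): Ba 1.000, Br 2.000
Ratio ≈ 1:2, so the empirical formula is BaBr2

BaBr2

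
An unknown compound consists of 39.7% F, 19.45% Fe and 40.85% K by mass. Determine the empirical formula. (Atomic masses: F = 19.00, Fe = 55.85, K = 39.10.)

F6FeK3

Assume 100 g: 39.7 g F, 19.45 g Fe, 40.85 g K.
F: 39.7 g ÷ 19.00 g/mol = 2.089 mol
Fe: 19.45 g ÷ 55.85 g/mol = 0.3483 mol
K: 40.85 g ÷ 39.10 g/mol = 1.045 mol
Ratios (÷ 0.3483): F 6.000, Fe 1.000, K 3.000
→ F6FeK3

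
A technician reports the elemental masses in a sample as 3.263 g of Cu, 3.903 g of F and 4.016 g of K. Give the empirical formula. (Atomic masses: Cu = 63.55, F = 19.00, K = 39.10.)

Cu: 3.263 g ÷ 63.55 g/mol = 0.05135 mol
F: 3.903 g ÷ 19.00 g/mol = 0.2054 mol
K: 4.016 g ÷ 39.10 g/mol = 0.1027 mol
Smallest is Cu at 0.05135 mol; normalising gives Cu 1.000, F 4.001, K 2.000
Ratio ≈ 1:4:2, so the empirical formula is CuF4K2

CuF4K2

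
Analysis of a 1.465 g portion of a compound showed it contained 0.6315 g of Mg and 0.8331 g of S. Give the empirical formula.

Moles — Mg: 0.6315 / 24.31 = 0.02598 mol; S: 0.8331 / 32.07 = 0.02598 mol
Smallest is Mg at 0.02598 mol; normalising gives Mg 1.000, S 1.000
≈ 1:1 → MgS

MgS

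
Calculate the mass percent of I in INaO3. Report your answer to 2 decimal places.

64.13%

Molar mass = 1(126.90) + 1(22.99) + 3(16.00) = 197.890 g/mol
Mass of I per mole = 1 × 126.90 = 126.900 g
% I = 126.900 / 197.890 × 100 = 64.13%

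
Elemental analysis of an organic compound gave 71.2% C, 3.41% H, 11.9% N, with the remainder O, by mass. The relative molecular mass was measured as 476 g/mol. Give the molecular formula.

Assume 100 g: 71.2 g C, 3.41 g H, 11.9 g N, 13.49 g O.
C: 71.2 g ÷ 12.01 g/mol = 5.928 mol
H: 3.41 g ÷ 1.008 g/mol = 3.383 mol
N: 11.9 g ÷ 14.01 g/mol = 0.8494 mol
O: 13.49 g ÷ 16.00 g/mol = 0.8431 mol
Divide by the smallest (0.8431 mol O): C 7.031, H 4.012, N 1.007, O 1.000
Ratio ≈ 7:4:1:1, so the empirical formula is C7H4NO
Empirical-formula mass = 118.11 g/mol
n = 476 / 118.11 = 4.03 ≈ 4
Molecular formula = (C7H4NO)×4 = C28H16N4O4

C28H16N4O4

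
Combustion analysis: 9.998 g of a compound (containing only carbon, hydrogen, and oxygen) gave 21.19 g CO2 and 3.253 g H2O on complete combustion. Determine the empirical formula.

C4H3O2

mol C = 21.19 / 44.01 = 0.4815; mass C = 0.4815 × 12.01 = 5.783 g
mol H = 2 × (3.253 / 18.02) = 0.3610; mass H = 0.3610 × 1.008 = 0.3639 g
mass O = 9.998 − (6.147) = 3.851 g → mol O = 0.2407
Smallest is O at 0.2407 mol; normalising gives C 2.000, H 1.500, O 1.000
Scaling by 2: C 4.00, H 3.00, O 2.00 → C4H3O2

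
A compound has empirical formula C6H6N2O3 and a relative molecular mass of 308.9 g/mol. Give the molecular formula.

Empirical-formula mass = 154.13 g/mol
n = 308.9 / 154.13 = 2.00 ≈ 2
Molecular formula = (C6H6N2O3)2 = C12H12N4O6

C12H12N4O6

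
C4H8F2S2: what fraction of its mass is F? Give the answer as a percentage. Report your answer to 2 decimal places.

Molar mass = 4(12.01) + 8(1.008) + 2(19.00) + 2(32.07) = 158.244 g/mol
Mass of F per mole = 2 × 19.00 = 38.000 g
% F = 38.000 / 158.244 × 100 = 24.01%

24.01%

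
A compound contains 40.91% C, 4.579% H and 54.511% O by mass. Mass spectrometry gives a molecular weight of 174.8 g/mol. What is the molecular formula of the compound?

Assume 100 g: 40.91 g C, 4.579 g H, 54.511 g O.
Moles — C: 40.91 / 12.01 = 3.406 mol; H: 4.579 / 1.008 = 4.543 mol; O: 54.511 / 16.00 = 3.407 mol
Divide by the smallest (3.406 mol C): C 1.000, H 1.334, O 1.000
×3: C 3.00, H 4.00, O 3.00 → C3H4O3
Empirical-formula mass = 88.06 g/mol
n = 174.8 / 88.06 = 1.98 ≈ 2
Molecular formula = (C3H4O3)×2 = C6H8O6

C6H8O6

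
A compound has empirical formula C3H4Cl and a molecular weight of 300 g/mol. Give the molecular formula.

Empirical-formula mass = 75.51 g/mol
n = 300 / 75.51 = 3.97 ≈ 4
Molecular formula = (C3H4Cl)4 = C12H16Cl4

C12H16Cl4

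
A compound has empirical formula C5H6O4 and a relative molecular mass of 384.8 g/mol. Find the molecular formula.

Empirical-formula mass = 130.10 g/mol
n = 384.8 / 130.10 = 2.96 ≈ 3
Molecular formula = (C5H6O4)3 = C15H18O12

C15H18O12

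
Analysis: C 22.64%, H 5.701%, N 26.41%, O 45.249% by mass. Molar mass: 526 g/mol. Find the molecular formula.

Assume 100 g: 22.64 g C, 5.701 g H, 26.41 g N, 45.249 g O.
n(C) = 22.64/12.01 = 1.885, n(H) = 5.701/1.008 = 5.656, n(N) = 26.41/14.01 = 1.885, n(O) = 45.249/16.00 = 2.828
Divide by the smallest (1.885 mol N): C 1.000, H 3.000, N 1.000, O 1.500
×2: C 2.00, H 6.00, N 2.00, O 3.00 → C2H6N2O3
Empirical-formula mass = 106.09 g/mol
n = 526 / 106.09 = 4.96 ≈ 5
Molecular formula = (C2H6N2O3)×5 = C10H30N10O15

C10H30N10O15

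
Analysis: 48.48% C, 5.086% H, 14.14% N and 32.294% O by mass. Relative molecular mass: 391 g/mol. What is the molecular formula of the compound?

C16H20N4O8

Assume 100 g: 48.48 g C, 5.086 g H, 14.14 g N, 32.294 g O.
Moles — C: 48.48 / 12.01 = 4.037 mol; H: 5.086 / 1.008 = 5.046 mol; N: 14.14 / 14.01 = 1.009 mol; O: 32.294 / 16.00 = 2.018 mol
Ratios (÷ 1.009): C 4.000, H 4.999, N 1.000, O 2.000
≈ 4:5:1:2 → C4H5NO2
Empirical-formula mass = 99.09 g/mol
n = 391 / 99.09 = 3.95 ≈ 4
Molecular formula = (C4H5NO2)×4 = C16H20N4O8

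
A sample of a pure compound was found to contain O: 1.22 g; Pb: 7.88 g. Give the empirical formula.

O2Pb

O: 1.22 g ÷ 16.00 g/mol = 0.07625 mol
Pb: 7.88 g ÷ 207.2 g/mol = 0.03803 mol
Ratios (÷ 0.03803): O 2.005, Pb 1.000
→ O2Pb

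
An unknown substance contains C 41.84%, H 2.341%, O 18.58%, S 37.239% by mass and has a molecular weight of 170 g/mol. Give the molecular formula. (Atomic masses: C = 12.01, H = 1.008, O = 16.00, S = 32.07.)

C6H4O2S2

Assume 100 g: 41.84 g C, 2.341 g H, 18.58 g O, 37.239 g S.
n(C) = 41.84/12.01 = 3.484, n(H) = 2.341/1.008 = 2.322, n(O) = 18.58/16.00 = 1.161, n(S) = 37.239/32.07 = 1.161
Ratios (÷ 1.161): C 3.000, H 2.000, O 1.000, S 1.000
→ C3H2OS
Empirical-formula mass = 86.12 g/mol
n = 170 / 86.12 = 1.97 ≈ 2
Molecular formula = (C3H2OS)×2 = C6H4O2S2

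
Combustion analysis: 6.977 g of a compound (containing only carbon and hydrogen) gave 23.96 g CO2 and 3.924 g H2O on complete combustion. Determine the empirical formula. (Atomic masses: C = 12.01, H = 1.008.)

mol C = 23.96 / 44.01 = 0.5444; mass C = 0.5444 × 12.01 = 6.539 g
mol H = 2 × (3.924 / 18.02) = 0.4355; mass H = 0.4355 × 1.008 = 0.4390 g
Divide by the smallest (0.4355 mol H): C 1.250, H 1.000
×4: C 5.00, H 4.00 → C5H4

C5H4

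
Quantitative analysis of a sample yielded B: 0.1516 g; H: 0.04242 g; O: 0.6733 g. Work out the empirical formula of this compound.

BH3O3

Moles — B: 0.1516 / 10.81 = 0.01402 mol; H: 0.04242 / 1.008 = 0.04208 mol; O: 0.6733 / 16.00 = 0.04208 mol
Smallest is B at 0.01402 mol; normalising gives B 1.000, H 3.001, O 3.001
Ratio ≈ 1:3:3, so the empirical formula is BH3O3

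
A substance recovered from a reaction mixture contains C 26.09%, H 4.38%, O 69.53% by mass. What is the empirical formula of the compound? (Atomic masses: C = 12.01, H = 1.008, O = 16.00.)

Assume 100 g: 26.09 g C, 4.38 g H, 69.53 g O.
Moles — C: 26.09 / 12.01 = 2.172 mol; H: 4.38 / 1.008 = 4.345 mol; O: 69.53 / 16.00 = 4.346 mol
Smallest is C at 2.172 mol; normalising gives C 1.000, H 2.000, O 2.000
→ CH2O2

CH2O2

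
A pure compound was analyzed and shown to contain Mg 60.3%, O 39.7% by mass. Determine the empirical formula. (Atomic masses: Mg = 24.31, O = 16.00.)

Assume 100 g: 60.3 g Mg, 39.7 g O.
n(Mg) = 60.3/24.31 = 2.48, n(O) = 39.7/16.00 = 2.481
Divide by the smallest (2.48 mol Mg): Mg 1.000, O 1.000
Ratio ≈ 1:1, so the empirical formula is MgO

MgO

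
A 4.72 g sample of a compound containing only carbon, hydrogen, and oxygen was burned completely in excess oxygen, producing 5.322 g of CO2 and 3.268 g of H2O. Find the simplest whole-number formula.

mol C = 5.322 / 44.01 = 0.1209; mass C = 0.1209 × 12.01 = 1.452 g
mol H = 2 × (3.268 / 18.02) = 0.3627; mass H = 0.3627 × 1.008 = 0.3656 g
mass O = 4.72 − (1.818) = 2.902 g → mol O = 0.1814
Divide by the smallest (0.1209 mol C): C 1.000, H 2.999, O 1.500
×2: C 2.00, H 6.00, O 3.00 → C2H6O3

C2H6O3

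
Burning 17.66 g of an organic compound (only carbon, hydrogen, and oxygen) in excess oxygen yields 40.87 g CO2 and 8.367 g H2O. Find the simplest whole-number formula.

mol C = 40.87 / 44.01 = 0.9287; mass C = 0.9287 × 12.01 = 11.15 g
mol H = 2 × (8.367 / 18.02) = 0.9286; mass H = 0.9286 × 1.008 = 0.9361 g
mass O = 17.66 − (12.09) = 5.571 g → mol O = 0.3482
Divide by the smallest (0.3482 mol O): C 2.667, H 2.667, O 1.000
Scaling by 3: C 8.00, H 8.00, O 3.00 → C8H8O3

C8H8O3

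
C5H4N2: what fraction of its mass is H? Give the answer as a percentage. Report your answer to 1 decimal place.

Molar mass = 5(12.01) + 4(1.008) + 2(14.01) = 92.102 g/mol
Mass of H per mole = 4 × 1.008 = 4.032 g
% H = 4.032 / 92.102 × 100 = 4.4%

4.4%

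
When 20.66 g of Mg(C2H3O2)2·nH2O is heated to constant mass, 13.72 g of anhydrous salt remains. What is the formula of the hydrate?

Mass of water lost = 20.66 − 13.72 = 6.94 g → 6.94 / 18.02 = 0.3851 mol H2O
Molar mass of Mg(C2H3O2)2 = 142.40 g/mol → mol Mg(C2H3O2)2 = 13.72 / 142.40 = 0.09635
n = 0.3851 / 0.09635 = 4.00 ≈ 4 → Mg(C2H3O2)2·4H2O

Mg(C2H3O2)2·4H2O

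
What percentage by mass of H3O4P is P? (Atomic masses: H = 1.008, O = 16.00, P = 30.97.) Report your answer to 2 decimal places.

31.60%

Molar mass = 3(1.008) + 4(16.00) + 1(30.97) = 97.994 g/mol
Mass of P per mole = 1 × 30.97 = 30.970 g
% P = 30.970 / 97.994 × 100 = 31.60%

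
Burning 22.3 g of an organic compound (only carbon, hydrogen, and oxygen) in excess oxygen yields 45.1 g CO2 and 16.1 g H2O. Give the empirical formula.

mol C = 45.1 / 44.01 = 1.025; mass C = 1.025 × 12.01 = 12.31 g
mol H = 2 × (16.1 / 18.02) = 1.787; mass H = 1.787 × 1.008 = 1.801 g
mass O = 22.3 − (14.11) = 8.191 g → mol O = 0.5120
Ratios (÷ 0.512): C 2.002, H 3.490, O 1.000
×2: C 4.00, H 6.98, O 2.00 → C4H7O2

C4H7O2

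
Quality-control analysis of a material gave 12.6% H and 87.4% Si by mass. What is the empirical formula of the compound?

H4Si

Assume 100 g: 12.6 g H, 87.4 g Si.
H: 12.6 g ÷ 1.008 g/mol = 12.5 mol
Si: 87.4 g ÷ 28.09 g/mol = 3.111 mol
Ratios (÷ 3.111): H 4.017, Si 1.000
→ H4Si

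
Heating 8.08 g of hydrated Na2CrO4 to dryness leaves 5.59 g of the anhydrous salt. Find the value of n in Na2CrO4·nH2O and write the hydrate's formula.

Mass of water lost = 8.08 − 5.59 = 2.49 g → 2.49 / 18.02 = 0.1382 mol H2O
Molar mass of Na2CrO4 = 161.98 g/mol → mol Na2CrO4 = 5.59 / 161.98 = 0.03451
n = 0.1382 / 0.03451 = 4.00 ≈ 4 → Na2CrO4·4H2O

Na2CrO4·4H2O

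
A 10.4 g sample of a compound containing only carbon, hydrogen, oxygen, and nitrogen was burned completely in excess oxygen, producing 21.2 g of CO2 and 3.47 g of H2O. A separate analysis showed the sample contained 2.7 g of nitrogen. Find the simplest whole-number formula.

C5H4N2O

mol C = 21.2 / 44.01 = 0.4817; mass C = 0.4817 × 12.01 = 5.785 g
mol H = 2 × (3.47 / 18.02) = 0.3851; mass H = 0.3851 × 1.008 = 0.3882 g
mol N = 2.7 / 14.01 = 0.1927
mass O = 10.4 − (8.874) = 1.526 g → mol O = 0.09540
Ratios (÷ 0.0954): C 5.049, H 4.037, N 2.020, O 1.000
Ratio ≈ 5:4:2:1, so the empirical formula is C5H4N2O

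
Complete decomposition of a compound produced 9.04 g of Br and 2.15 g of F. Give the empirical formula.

n(Br) = 9.04/79.90 = 0.1131, n(F) = 2.15/19.00 = 0.1132
Smallest is Br at 0.1131 mol; normalising gives Br 1.000, F 1.000
Ratio ≈ 1:1, so the empirical formula is BrF

BrF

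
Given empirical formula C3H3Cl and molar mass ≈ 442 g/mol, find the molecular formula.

C18H18Cl6

Empirical-formula mass = 74.50 g/mol
n = 442 / 74.50 = 5.93 ≈ 6
Molecular formula = (C3H3Cl)6 = C18H18Cl6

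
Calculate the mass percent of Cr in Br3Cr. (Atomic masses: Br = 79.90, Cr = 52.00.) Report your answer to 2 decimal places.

17.83%

Molar mass = 3(79.90) + 1(52.00) = 291.700 g/mol
Mass of Cr per mole = 1 × 52.00 = 52.000 g
% Cr = 52.000 / 291.700 × 100 = 17.83%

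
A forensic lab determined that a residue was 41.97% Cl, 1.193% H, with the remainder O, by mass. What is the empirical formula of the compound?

Assume 100 g: 41.97 g Cl, 1.193 g H, 56.837 g O.
Moles — Cl: 41.97 / 35.45 = 1.184 mol; H: 1.193 / 1.008 = 1.184 mol; O: 56.837 / 16.00 = 3.552 mol
Divide by the smallest (1.184 mol H): Cl 1.000, H 1.000, O 3.001
≈ 1:1:3 → ClHO3

ClHO3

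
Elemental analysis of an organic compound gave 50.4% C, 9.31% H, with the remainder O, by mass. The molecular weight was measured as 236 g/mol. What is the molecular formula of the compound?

C10H22O6

Assume 100 g: 50.4 g C, 9.31 g H, 40.29 g O.
Moles — C: 50.4 / 12.01 = 4.197 mol; H: 9.31 / 1.008 = 9.236 mol; O: 40.29 / 16.00 = 2.518 mol
Smallest is O at 2.518 mol; normalising gives C 1.667, H 3.668, O 1.000
Scaling by 3: C 5.00, H 11.00, O 3.00 → C5H11O3
Empirical-formula mass = 119.14 g/mol
n = 236 / 119.14 = 1.98 ≈ 2
Molecular formula = (C5H11O3)×2 = C10H22O6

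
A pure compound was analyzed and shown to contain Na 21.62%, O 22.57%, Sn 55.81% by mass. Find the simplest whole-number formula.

Na2O3Sn

Assume 100 g: 21.62 g Na, 22.57 g O, 55.81 g Sn.
Na: 21.62 g ÷ 22.99 g/mol = 0.9404 mol
O: 22.57 g ÷ 16.00 g/mol = 1.411 mol
Sn: 55.81 g ÷ 118.71 g/mol = 0.4701 mol
Ratios (÷ 0.4701): Na 2.000, O 3.000, Sn 1.000
≈ 2:3:1 → Na2O3Sn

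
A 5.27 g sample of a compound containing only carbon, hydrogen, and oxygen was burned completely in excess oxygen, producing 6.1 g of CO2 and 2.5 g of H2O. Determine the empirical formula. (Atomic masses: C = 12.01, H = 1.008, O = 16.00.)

mol C = 6.1 / 44.01 = 0.1386; mass C = 0.1386 × 12.01 = 1.665 g
mol H = 2 × (2.5 / 18.02) = 0.2775; mass H = 0.2775 × 1.008 = 0.2797 g
mass O = 5.27 − (1.944) = 3.326 g → mol O = 0.2079
Divide by the smallest (0.1386 mol C): C 1.000, H 2.002, O 1.500
Scaling by 2: C 2.00, H 4.00, O 3.00 → C2H4O3

C2H4O3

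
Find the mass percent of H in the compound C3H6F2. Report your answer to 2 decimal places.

7.55%

Molar mass = 3(12.01) + 6(1.008) + 2(19.00) = 80.078 g/mol
Mass of H per mole = 6 × 1.008 = 6.048 g
% H = 6.048 / 80.078 × 100 = 7.55%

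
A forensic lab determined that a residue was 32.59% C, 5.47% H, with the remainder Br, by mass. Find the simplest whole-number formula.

Assume 100 g: 32.59 g C, 5.47 g H, 61.94 g Br.
C: 32.59 g ÷ 12.01 g/mol = 2.714 mol
H: 5.47 g ÷ 1.008 g/mol = 5.427 mol
Br: 61.94 g ÷ 79.90 g/mol = 0.7752 mol
Ratios (÷ 0.7752): C 3.500, H 7.000, Br 1.000
Multiply by 2: C 7.00, H 14.00, Br 2.00 → C7H14Br2

C7H14Br2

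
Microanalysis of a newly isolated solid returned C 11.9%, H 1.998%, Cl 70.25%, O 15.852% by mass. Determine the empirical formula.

Assume 100 g: 11.9 g C, 1.998 g H, 70.25 g Cl, 15.852 g O.
Moles — C: 11.9 / 12.01 = 0.9908 mol; H: 1.998 / 1.008 = 1.982 mol; Cl: 70.25 / 35.45 = 1.982 mol; O: 15.852 / 16.00 = 0.9908 mol
Smallest is O at 0.9908 mol; normalising gives C 1.000, H 2.001, Cl 2.000, O 1.000
→ CH2Cl2O

CH2Cl2O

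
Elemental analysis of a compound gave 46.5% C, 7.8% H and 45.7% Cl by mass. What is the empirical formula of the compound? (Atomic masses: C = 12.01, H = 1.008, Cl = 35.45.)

Assume 100 g: 46.5 g C, 7.8 g H, 45.7 g Cl.
C: 46.5 g ÷ 12.01 g/mol = 3.872 mol
H: 7.8 g ÷ 1.008 g/mol = 7.738 mol
Cl: 45.7 g ÷ 35.45 g/mol = 1.289 mol
Divide by the smallest (1.289 mol Cl): C 3.003, H 6.003, Cl 1.000
≈ 3:6:1 → C3H6Cl

C3H6Cl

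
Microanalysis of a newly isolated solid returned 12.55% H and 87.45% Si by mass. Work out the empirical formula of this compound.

Assume 100 g: 12.55 g H, 87.45 g Si.
Moles — H: 12.55 / 1.008 = 12.45 mol; Si: 87.45 / 28.09 = 3.113 mol
Divide by the smallest (3.113 mol Si): H 3.999, Si 1.000
→ H4Si

H4Si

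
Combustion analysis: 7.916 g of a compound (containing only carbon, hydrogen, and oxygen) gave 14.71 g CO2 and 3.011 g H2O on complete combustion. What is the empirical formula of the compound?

C3H3O2

mol C = 14.71 / 44.01 = 0.3342; mass C = 0.3342 × 12.01 = 4.014 g
mol H = 2 × (3.011 / 18.02) = 0.3342; mass H = 0.3342 × 1.008 = 0.3369 g
mass O = 7.916 − (4.351) = 3.565 g → mol O = 0.2228
Divide by the smallest (0.2228 mol O): C 1.500, H 1.500, O 1.000
Multiply by 2: C 3.00, H 3.00, O 2.00 → C3H3O2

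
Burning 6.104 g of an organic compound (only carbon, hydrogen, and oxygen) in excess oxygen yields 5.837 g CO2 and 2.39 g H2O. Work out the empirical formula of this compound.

CH2O2

mol C = 5.837 / 44.01 = 0.1326; mass C = 0.1326 × 12.01 = 1.593 g
mol H = 2 × (2.39 / 18.02) = 0.2653; mass H = 0.2653 × 1.008 = 0.2674 g
mass O = 6.104 − (1.860) = 4.244 g → mol O = 0.2652
Smallest is C at 0.1326 mol; normalising gives C 1.000, H 2.000, O 2.000
→ CH2O2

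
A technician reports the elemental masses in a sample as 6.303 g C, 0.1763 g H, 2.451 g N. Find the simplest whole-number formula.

n(C) = 6.303/12.01 = 0.5248, n(H) = 0.1763/1.008 = 0.1749, n(N) = 2.451/14.01 = 0.1749
Smallest is H at 0.1749 mol; normalising gives C 3.001, H 1.000, N 1.000
Ratio ≈ 3:1:1, so the empirical formula is C3HN

C3HN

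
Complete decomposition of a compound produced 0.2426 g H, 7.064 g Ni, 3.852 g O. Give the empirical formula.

H2NiO2

Moles — H: 0.2426 / 1.008 = 0.2407 mol; Ni: 7.064 / 58.69 = 0.1204 mol; O: 3.852 / 16.00 = 0.2407 mol
Ratios (÷ 0.1204): H 2.000, Ni 1.000, O 2.000
→ H2NiO2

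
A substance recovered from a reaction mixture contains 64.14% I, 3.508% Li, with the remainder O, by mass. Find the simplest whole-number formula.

Assume 100 g: 64.14 g I, 3.508 g Li, 32.352 g O.
I: 64.14 g ÷ 126.90 g/mol = 0.5054 mol
Li: 3.508 g ÷ 6.94 g/mol = 0.5055 mol
O: 32.352 g ÷ 16.00 g/mol = 2.022 mol
Divide by the smallest (0.5054 mol I): I 1.000, Li 1.000, O 4.000
Ratio ≈ 1:1:4, so the empirical formula is ILiO4

ILiO4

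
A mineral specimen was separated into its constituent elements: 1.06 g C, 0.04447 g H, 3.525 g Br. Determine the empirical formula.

Moles — C: 1.06 / 12.01 = 0.08826 mol; H: 0.04447 / 1.008 = 0.04412 mol; Br: 3.525 / 79.90 = 0.04412 mol
Smallest is H at 0.04412 mol; normalising gives C 2.001, H 1.000, Br 1.000
Ratio ≈ 2:1:1, so the empirical formula is C2HBr

C2HBr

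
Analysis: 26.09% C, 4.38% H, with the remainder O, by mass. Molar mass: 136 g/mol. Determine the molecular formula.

Assume 100 g: 26.09 g C, 4.38 g H, 69.53 g O.
C: 26.09 g ÷ 12.01 g/mol = 2.172 mol
H: 4.38 g ÷ 1.008 g/mol = 4.345 mol
O: 69.53 g ÷ 16.00 g/mol = 4.346 mol
Smallest is C at 2.172 mol; normalising gives C 1.000, H 2.000, O 2.000
≈ 1:2:2 → CH2O2
Empirical-formula mass = 46.03 g/mol
n = 136 / 46.03 = 2.95 ≈ 3
Molecular formula = (CH2O2)×3 = C3H6O6

C3H6O6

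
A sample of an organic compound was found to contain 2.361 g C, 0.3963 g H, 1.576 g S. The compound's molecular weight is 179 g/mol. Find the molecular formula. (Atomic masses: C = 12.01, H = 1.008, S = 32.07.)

C8H16S2

Moles — C: 2.361 / 12.01 = 0.1966 mol; H: 0.3963 / 1.008 = 0.3932 mol; S: 1.576 / 32.07 = 0.04914 mol
Smallest is S at 0.04914 mol; normalising gives C 4.000, H 8.000, S 1.000
Ratio ≈ 4:8:1, so the empirical formula is C4H8S
Empirical-formula mass = 88.17 g/mol
n = 179 / 88.17 = 2.03 ≈ 2
Molecular formula = (C4H8S)×2 = C8H16S2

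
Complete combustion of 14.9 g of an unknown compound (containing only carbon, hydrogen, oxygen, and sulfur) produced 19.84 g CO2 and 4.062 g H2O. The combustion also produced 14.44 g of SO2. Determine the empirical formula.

mol C = 19.84 / 44.01 = 0.4508; mass C = 0.4508 × 12.01 = 5.414 g
mol H = 2 × (4.062 / 18.02) = 0.4508; mass H = 0.4508 × 1.008 = 0.4544 g
mol S = 14.44 / 64.07 = 0.2254; mass S = 7.228 g
mass O = 14.9 − (13.10) = 1.803 g → mol O = 0.1127
Smallest is O at 0.1127 mol; normalising gives C 3.999, H 4.000, O 1.000, S 1.999
→ C4H4OS2

C4H4OS2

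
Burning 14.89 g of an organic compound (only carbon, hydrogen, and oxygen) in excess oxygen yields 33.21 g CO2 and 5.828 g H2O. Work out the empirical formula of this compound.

mol C = 33.21 / 44.01 = 0.7546; mass C = 0.7546 × 12.01 = 9.063 g
mol H = 2 × (5.828 / 18.02) = 0.6468; mass H = 0.6468 × 1.008 = 0.6520 g
mass O = 14.89 − (9.715) = 5.175 g → mol O = 0.3235
Smallest is O at 0.3235 mol; normalising gives C 2.333, H 2.000, O 1.000
Multiply by 3: C 7.00, H 6.00, O 3.00 → C7H6O3

C7H6O3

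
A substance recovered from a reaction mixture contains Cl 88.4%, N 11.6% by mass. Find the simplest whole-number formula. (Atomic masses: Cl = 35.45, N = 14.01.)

Cl3N

Assume 100 g: 88.4 g Cl, 11.6 g N.
Cl: 88.4 g ÷ 35.45 g/mol = 2.494 mol
N: 11.6 g ÷ 14.01 g/mol = 0.828 mol
Divide by the smallest (0.828 mol N): Cl 3.012, N 1.000
≈ 3:1 → Cl3N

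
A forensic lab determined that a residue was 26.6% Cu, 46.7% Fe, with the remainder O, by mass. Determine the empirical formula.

CuFe2O4

Assume 100 g: 26.6 g Cu, 46.7 g Fe, 26.7 g O.
n(Cu) = 26.6/63.55 = 0.4186, n(Fe) = 46.7/55.85 = 0.8362, n(O) = 26.7/16.00 = 1.669
Divide by the smallest (0.4186 mol Cu): Cu 1.000, Fe 1.998, O 3.987
→ CuFe2O4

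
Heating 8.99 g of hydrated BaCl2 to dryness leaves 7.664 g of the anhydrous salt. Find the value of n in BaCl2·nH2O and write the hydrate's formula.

BaCl2·2H2O

Mass of water lost = 8.99 − 7.664 = 1.326 g → 1.326 / 18.02 = 0.07358 mol H2O
Molar mass of BaCl2 = 208.23 g/mol → mol BaCl2 = 7.664 / 208.23 = 0.03681
n = 0.07358 / 0.03681 = 2.00 ≈ 2 → BaCl2·2H2O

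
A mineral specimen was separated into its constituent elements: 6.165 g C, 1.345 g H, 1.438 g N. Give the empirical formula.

C: 6.165 g ÷ 12.01 g/mol = 0.5133 mol
H: 1.345 g ÷ 1.008 g/mol = 1.334 mol
N: 1.438 g ÷ 14.01 g/mol = 0.1026 mol
Smallest is N at 0.1026 mol; normalising gives C 5.001, H 13.000, N 1.000
≈ 5:13:1 → C5H13N

C5H13N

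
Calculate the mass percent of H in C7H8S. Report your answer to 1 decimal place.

6.5%

Molar mass = 7(12.01) + 8(1.008) + 1(32.07) = 124.204 g/mol
Mass of H per mole = 8 × 1.008 = 8.064 g
% H = 8.064 / 124.204 × 100 = 6.5%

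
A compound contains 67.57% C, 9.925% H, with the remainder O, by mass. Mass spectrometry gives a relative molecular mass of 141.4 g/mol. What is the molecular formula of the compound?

C8H14O2

Assume 100 g: 67.57 g C, 9.925 g H, 22.505 g O.
Moles — C: 67.57 / 12.01 = 5.626 mol; H: 9.925 / 1.008 = 9.846 mol; O: 22.505 / 16.00 = 1.407 mol
Ratios (÷ 1.407): C 4.000, H 7.000, O 1.000
≈ 4:7:1 → C4H7O
Empirical-formula mass = 71.10 g/mol
n = 141.4 / 71.10 = 1.99 ≈ 2
Molecular formula = (C4H7O)×2 = C8H14O2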